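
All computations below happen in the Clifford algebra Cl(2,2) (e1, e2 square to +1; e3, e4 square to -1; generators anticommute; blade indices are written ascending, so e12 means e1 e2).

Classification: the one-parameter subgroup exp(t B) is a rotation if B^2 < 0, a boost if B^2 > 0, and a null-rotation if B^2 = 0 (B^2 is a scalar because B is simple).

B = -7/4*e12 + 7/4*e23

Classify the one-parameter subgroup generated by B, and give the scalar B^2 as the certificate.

B^2 term by term: the squares give (-7/4)^2*(e12)^2 + (7/4)^2*(e23)^2 = 49/16*(-1) + 49/16*(+1) = 0 (each basis 2-blade squares to minus the product of its generators' squares); cross terms between blades sharing an index anticommute and cancel. So B^2 = 0.
Answer: null-rotation, certificate B^2 = 0. Certificate logic: 0 is a conjugation-invariant scalar, so its sign fixes rotation versus boost versus null-rotation outright.


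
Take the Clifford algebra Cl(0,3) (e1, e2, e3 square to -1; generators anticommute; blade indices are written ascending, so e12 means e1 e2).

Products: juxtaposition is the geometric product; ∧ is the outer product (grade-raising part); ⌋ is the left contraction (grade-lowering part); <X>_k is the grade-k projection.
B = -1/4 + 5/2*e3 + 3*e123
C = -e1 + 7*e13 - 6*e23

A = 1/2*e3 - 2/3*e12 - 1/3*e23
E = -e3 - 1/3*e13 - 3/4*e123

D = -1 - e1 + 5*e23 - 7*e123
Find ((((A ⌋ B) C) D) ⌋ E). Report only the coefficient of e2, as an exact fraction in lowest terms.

step 1: -5/4 + e1 + 2*e3 - 3/2*e12
step 2: 1 + 61/4*e1 - 21/2*e2 - 7*e3 - 63/4*e13 - 3*e23 - 6*e123
step 3: 285/4 - 29/4*e1 + 343/4*e2 + 301/4*e3 - 553/4*e12 + 329/4*e13 + 435/4*e23 + 313/4*e123
step 4: 2111/48 + 2711/48*e1 - 987/16*e2 - 8513/48*e3 + 903/16*e12 - 1409/16*e13 - 87/16*e23 - 855/16*e123
Answer: -987/16


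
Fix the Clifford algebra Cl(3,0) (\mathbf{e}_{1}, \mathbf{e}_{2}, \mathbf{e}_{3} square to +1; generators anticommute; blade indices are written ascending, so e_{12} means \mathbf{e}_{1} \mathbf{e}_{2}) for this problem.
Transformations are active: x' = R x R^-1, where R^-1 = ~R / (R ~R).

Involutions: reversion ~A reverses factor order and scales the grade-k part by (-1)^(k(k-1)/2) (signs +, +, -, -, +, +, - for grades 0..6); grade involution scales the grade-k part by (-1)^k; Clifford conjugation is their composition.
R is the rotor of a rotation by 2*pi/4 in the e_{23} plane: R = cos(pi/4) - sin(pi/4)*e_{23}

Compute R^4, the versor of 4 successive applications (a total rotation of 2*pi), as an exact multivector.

Half-angle bookkeeping: 4 applications in e_{23} add up to rotor phase 4*pi/4 = \pi, so R^4 = cos(\pi) - sin(\pi)*e_{23}.
cos(\pi) = -1 and sin(\pi) = 0, so R^4 = -1. The total rotation 2*pi is 1 full turn, so every vector returns to itself, yet the rotor is -1, on the OTHER sheet of the double cover (an odd number of 2*pi turns).
Answer: -1


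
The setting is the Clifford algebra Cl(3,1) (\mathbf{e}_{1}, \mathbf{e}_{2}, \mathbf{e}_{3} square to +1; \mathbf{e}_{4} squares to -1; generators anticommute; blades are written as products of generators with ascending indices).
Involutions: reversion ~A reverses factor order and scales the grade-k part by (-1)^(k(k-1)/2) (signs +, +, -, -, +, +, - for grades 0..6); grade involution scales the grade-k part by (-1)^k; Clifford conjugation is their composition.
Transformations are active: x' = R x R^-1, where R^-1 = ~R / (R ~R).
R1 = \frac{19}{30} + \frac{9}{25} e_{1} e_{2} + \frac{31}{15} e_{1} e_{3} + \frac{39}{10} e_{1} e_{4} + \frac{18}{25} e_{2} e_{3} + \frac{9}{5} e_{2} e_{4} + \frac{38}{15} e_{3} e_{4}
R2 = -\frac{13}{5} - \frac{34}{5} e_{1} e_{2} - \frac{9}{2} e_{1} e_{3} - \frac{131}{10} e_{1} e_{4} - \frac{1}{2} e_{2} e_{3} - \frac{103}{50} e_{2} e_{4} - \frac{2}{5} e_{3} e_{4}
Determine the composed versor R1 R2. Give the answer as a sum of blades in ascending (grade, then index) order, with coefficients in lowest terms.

Distribute over the grade parts of R1 (each basis-blade product reordered to ascending indices, repeated generators contracted through their squares):
<R1>_0 (= \frac{19}{30}) R2 = -\frac{247}{150} - \frac{323}{75} e_{1} e_{2} - \frac{57}{20} e_{1} e_{3} - \frac{2489}{300} e_{1} e_{4} - \frac{19}{60} e_{2} e_{3} - \frac{1957}{1500} e_{2} e_{4} - \frac{19}{75} e_{3} e_{4}
<R1>_2 (= \frac{9}{25} e_{1} e_{2} + \frac{31}{15} e_{1} e_{3} + \frac{39}{10} e_{1} e_{4} + \frac{18}{25} e_{2} e_{3} + \frac{9}{5} e_{2} e_{4} + \frac{38}{15} e_{3} e_{4}) R2 = -\frac{13111}{300} + \frac{3721}{300} e_{1} e_{2} + \frac{23227}{750} e_{1} e_{3} + \frac{22372}{1875} e_{1} e_{4} - \frac{1471}{150} e_{2} e_{3} - \frac{19129}{750} e_{2} e_{4} + \frac{26399}{7500} e_{3} e_{4} - \frac{24593}{1500} e_{1} e_{2} e_{3} e_{4}
Summing the partial products and collecting blades:
Answer: -\frac{907}{20} + \frac{2429}{300} e_{1} e_{2} + \frac{42179}{1500} e_{1} e_{3} + \frac{27263}{7500} e_{1} e_{4} - \frac{3037}{300} e_{2} e_{3} - \frac{2681}{100} e_{2} e_{4} + \frac{24499}{7500} e_{3} e_{4} - \frac{24593}{1500} e_{1} e_{2} e_{3} e_{4}


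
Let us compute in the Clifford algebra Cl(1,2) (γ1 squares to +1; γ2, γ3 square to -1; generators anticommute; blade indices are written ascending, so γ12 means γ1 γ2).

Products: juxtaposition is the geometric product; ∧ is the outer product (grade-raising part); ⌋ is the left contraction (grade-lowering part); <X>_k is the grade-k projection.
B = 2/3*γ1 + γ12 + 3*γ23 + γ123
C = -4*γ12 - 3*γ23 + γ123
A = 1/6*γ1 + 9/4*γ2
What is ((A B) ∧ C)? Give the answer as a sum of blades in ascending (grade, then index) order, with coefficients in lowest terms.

step 1: 1/9 + 9/4*γ1 + 1/6*γ2 - 27/4*γ3 - 3/2*γ12 + 9/4*γ13 + 1/6*γ23 + 1/2*γ123
step 2: -4/9*γ12 - 1/3*γ23 + 733/36*γ123
Answer: -4/9*γ12 - 1/3*γ23 + 733/36*γ123


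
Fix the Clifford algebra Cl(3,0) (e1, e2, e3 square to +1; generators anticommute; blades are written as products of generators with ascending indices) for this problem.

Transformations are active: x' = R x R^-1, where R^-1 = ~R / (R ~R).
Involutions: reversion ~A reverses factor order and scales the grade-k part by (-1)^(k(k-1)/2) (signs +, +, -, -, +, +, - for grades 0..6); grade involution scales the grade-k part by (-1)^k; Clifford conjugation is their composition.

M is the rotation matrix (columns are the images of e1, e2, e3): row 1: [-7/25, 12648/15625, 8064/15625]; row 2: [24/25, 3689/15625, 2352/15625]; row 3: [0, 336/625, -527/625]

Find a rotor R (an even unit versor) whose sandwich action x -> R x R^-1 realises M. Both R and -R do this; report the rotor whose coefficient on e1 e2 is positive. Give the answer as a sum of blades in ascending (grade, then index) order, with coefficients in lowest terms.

Method: write R = a + b12*e1 e2 + b13*e1 e3 + b23*e2 e3 with a^2 + b12^2 + b13^2 + b23^2 = 1 (so R^-1 = ~R). Expanding the columns R e_j ~R gives tr M = 4a^2 - 1 and, from the antisymmetric part, M21 - M12 = -4a*b12, M13 - M31 = 4a*b13, M32 - M23 = -4a*b23.
Here tr M = -13861/15625, so a^2 = (1 + tr M)/4 = 441/15625 and a = ±21/125. Taking a = 21/125: M21 - M12 = 2352/15625, M13 - M31 = 8064/15625, M32 - M23 = 6048/15625, giving b12 = -28/125, b13 = 96/125, b23 = -72/125, i.e. R = 21/125 - 28/125*e1 e2 + 96/125*e1 e3 - 72/125*e2 e3.
Its e1 e2 coefficient is negative, so report the other preimage -R.
Answer: -21/125 + 28/125*e1 e2 - 96/125*e1 e3 + 72/125*e2 e3. Key observation: the double cover Spin(3) -> SO(3) sends R and -R to the same matrix (trace -13861/15625 here), so the stated sign of the e1 e2 coefficient is what selects one sheet.


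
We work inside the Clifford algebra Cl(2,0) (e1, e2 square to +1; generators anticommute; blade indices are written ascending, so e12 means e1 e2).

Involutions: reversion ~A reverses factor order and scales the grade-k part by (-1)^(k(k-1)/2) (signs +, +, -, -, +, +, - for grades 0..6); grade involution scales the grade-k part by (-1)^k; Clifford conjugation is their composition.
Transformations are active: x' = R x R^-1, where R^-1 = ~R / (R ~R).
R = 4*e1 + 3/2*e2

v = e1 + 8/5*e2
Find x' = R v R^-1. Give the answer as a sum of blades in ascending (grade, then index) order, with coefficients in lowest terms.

~R = 4*e1 + 3/2*e2, and R ~R = 73/4, so R^-1 = ~R / (73/4).
R v = 32/5 + 49/10*e12
Answer: 659/365*e1 - 40/73*e2


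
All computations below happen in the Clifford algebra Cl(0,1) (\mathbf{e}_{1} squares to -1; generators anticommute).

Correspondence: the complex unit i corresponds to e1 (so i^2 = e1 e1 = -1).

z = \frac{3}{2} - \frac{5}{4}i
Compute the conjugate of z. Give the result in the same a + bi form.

In blades: z = \frac{3}{2} - \frac{5}{4} e_{1}.
Conjugation here is Clifford conjugation: the scalar is fixed and the grade-1 and grade-2 blades all flip sign, giving \frac{3}{2} + \frac{5}{4} e_{1}; translating back:
Answer: \frac{3}{2} + \frac{5}{4}i


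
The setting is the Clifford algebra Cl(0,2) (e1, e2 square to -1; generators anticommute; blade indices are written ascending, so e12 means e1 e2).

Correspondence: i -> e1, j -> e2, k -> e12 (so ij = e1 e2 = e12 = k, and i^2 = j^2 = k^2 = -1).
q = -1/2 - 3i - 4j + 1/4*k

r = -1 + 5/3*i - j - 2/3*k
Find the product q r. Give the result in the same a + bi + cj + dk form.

In blades: q = -1/2 - 3*e1 - 4*e2 + 1/4*e12, r = -1 + 5/3*e1 - e2 - 2/3*e12.
Distribute q over r term by term (generator squares from the signature, products reordered to ascending indices): (-1/2)*r = 1/2 - 5/6*e1 + 1/2*e2 + 1/3*e12; (-3*e1)*r = 5 + 3*e1 - 2*e2 + 3*e12; (-4*e2)*r = -4 + 8/3*e1 + 4*e2 + 20/3*e12; (1/4*e12)*r = 1/6 + 1/4*e1 + 5/12*e2 - 1/4*e12.
Sum: 5/3 + 61/12*e1 + 35/12*e2 + 39/4*e12; translating back through the correspondence:
Answer: 5/3 + 61/12*i + 35/12*j + 39/4*k


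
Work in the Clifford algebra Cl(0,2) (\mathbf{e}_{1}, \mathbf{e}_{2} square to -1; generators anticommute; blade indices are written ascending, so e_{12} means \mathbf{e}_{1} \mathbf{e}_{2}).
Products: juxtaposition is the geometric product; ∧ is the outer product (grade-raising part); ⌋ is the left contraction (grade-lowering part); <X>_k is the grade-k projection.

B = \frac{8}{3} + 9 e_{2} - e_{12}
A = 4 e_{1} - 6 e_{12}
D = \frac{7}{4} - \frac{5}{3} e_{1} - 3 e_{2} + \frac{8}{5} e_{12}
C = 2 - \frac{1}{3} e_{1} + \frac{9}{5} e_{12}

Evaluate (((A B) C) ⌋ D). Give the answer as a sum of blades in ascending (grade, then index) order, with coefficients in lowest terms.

step 1: -6 + \frac{194}{3} e_{1} + 4 e_{2} + 20 e_{12}
step 2: -\frac{238}{9} + \frac{2078}{15} e_{1} - \frac{1726}{15} e_{2} + \frac{458}{15} e_{12}
step 3: -\frac{94249}{450} - \frac{94522}{675} e_{1} - \frac{3558}{25} e_{2} - \frac{1904}{45} e_{12}
Answer: -\frac{94249}{450} - \frac{94522}{675} e_{1} - \frac{3558}{25} e_{2} - \frac{1904}{45} e_{12}


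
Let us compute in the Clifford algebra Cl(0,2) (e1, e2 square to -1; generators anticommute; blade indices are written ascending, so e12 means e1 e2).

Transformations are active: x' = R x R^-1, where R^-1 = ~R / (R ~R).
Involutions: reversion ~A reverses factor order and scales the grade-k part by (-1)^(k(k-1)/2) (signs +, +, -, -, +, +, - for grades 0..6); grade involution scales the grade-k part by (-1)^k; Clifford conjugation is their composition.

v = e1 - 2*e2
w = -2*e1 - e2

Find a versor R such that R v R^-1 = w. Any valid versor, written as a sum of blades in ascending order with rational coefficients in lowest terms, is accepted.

The midline construction: v and w both square to -5, so reflecting in their sum -e1 - 3*e2 exchanges them.
Answer: -e1 - 3*e2


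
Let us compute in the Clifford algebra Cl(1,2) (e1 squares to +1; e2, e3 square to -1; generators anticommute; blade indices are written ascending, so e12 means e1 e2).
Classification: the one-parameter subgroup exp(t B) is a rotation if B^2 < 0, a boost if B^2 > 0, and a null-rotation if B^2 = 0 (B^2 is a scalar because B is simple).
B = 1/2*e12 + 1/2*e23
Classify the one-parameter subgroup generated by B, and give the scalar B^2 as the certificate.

B^2 term by term: the squares give (1/2)^2*(e12)^2 + (1/2)^2*(e23)^2 = 1/4*(+1) + 1/4*(-1) = 0 (each basis 2-blade squares to minus the product of its generators' squares); cross terms between blades sharing an index anticommute and cancel. So B^2 = 0.
Answer: null-rotation, certificate B^2 = 0. Certificate logic: 0 is a conjugation-invariant scalar, so its sign fixes rotation versus boost versus null-rotation outright.


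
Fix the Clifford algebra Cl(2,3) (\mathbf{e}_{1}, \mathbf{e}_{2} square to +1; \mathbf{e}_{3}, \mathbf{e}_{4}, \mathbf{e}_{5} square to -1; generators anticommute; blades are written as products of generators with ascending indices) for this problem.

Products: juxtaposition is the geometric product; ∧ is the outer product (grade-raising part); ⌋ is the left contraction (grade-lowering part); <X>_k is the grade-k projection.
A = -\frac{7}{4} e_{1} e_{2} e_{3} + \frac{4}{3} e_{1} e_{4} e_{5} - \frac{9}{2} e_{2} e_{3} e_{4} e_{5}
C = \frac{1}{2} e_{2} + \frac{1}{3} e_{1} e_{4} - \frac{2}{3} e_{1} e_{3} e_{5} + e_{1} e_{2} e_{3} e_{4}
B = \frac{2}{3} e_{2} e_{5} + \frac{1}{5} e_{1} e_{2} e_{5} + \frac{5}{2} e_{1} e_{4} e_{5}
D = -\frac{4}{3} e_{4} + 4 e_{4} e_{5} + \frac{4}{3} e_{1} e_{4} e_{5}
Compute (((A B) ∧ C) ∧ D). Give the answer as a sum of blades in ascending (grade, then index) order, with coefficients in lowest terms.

step 1: -\frac{10}{3} - \frac{4}{15} e_{2} e_{4} - 3 e_{3} e_{4} + \frac{7}{20} e_{3} e_{5} + \frac{45}{4} e_{1} e_{2} e_{3} - \frac{8}{9} e_{1} e_{2} e_{4} - \frac{9}{10} e_{1} e_{3} e_{4} + \frac{7}{6} e_{1} e_{3} e_{5} - \frac{35}{8} e_{2} e_{3} e_{4} e_{5}
step 2: -\frac{5}{3} e_{2} - \frac{10}{9} e_{1} e_{4} + \frac{20}{9} e_{1} e_{3} e_{5} - \frac{3}{2} e_{2} e_{3} e_{4} + \frac{7}{40} e_{2} e_{3} e_{5} - \frac{227}{60} e_{1} e_{2} e_{3} e_{4} + \frac{7}{12} e_{1} e_{2} e_{3} e_{5} - \frac{7}{60} e_{1} e_{3} e_{4} e_{5} - \frac{8}{45} e_{1} e_{2} e_{3} e_{4} e_{5}
step 3: \frac{20}{9} e_{2} e_{4} - \frac{20}{3} e_{2} e_{4} e_{5} + \frac{20}{9} e_{1} e_{2} e_{4} e_{5} + \frac{80}{27} e_{1} e_{3} e_{4} e_{5} + \frac{7}{30} e_{2} e_{3} e_{4} e_{5} + \frac{7}{9} e_{1} e_{2} e_{3} e_{4} e_{5}
Answer: \frac{20}{9} e_{2} e_{4} - \frac{20}{3} e_{2} e_{4} e_{5} + \frac{20}{9} e_{1} e_{2} e_{4} e_{5} + \frac{80}{27} e_{1} e_{3} e_{4} e_{5} + \frac{7}{30} e_{2} e_{3} e_{4} e_{5} + \frac{7}{9} e_{1} e_{2} e_{3} e_{4} e_{5}


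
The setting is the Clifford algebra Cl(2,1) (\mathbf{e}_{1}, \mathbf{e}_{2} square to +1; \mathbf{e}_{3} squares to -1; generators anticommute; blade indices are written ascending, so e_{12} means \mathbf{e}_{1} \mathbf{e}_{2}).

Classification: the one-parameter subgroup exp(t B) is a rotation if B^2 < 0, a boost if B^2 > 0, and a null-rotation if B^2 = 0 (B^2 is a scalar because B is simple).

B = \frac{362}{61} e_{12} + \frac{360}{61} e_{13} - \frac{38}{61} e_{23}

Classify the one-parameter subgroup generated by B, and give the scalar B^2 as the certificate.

B^2 term by term: the squares give (\frac{362}{61})^2*(e_{12})^2 + (\frac{360}{61})^2*(e_{13})^2 + (-\frac{38}{61})^2*(e_{23})^2 = \frac{131044}{3721}*(-1) + \frac{129600}{3721}*(+1) + \frac{1444}{3721}*(+1) = 0 (each basis 2-blade squares to minus the product of its generators' squares); cross terms between blades sharing an index anticommute and cancel. So B^2 = 0.
Answer: null-rotation, certificate B^2 = 0. Key observation: B^2 = 0 is a conjugation invariant, so its sign decides the class regardless of the surface form of B.


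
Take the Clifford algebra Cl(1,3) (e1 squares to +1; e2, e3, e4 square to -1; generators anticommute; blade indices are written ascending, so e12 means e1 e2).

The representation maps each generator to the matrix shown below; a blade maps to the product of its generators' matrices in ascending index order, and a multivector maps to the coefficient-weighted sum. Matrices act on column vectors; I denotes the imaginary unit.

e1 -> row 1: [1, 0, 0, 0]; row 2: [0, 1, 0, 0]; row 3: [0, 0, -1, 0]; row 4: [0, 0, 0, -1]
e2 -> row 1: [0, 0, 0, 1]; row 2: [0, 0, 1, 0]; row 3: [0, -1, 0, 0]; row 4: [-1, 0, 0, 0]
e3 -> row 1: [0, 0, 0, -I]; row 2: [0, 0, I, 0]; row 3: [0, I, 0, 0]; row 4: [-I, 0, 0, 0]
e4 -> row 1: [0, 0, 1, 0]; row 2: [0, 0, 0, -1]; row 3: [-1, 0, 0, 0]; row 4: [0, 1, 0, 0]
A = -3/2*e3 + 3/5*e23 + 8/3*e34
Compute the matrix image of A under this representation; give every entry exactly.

Bivector images (products of the table entries): rho(e23) = rho(e2)rho(e3) = row 1: [-I, 0, 0, 0]; row 2: [0, I, 0, 0]; row 3: [0, 0, -I, 0]; row 4: [0, 0, 0, I]; rho(e34) = rho(e3)rho(e4) = row 1: [0, -I, 0, 0]; row 2: [-I, 0, 0, 0]; row 3: [0, 0, 0, -I]; row 4: [0, 0, -I, 0].
M = (-3/2)*rho(e3) + (3/5)*rho(e23) + (8/3)*rho(e34), summed entrywise:
Answer: row 1: [-3*I/5, -8*I/3, 0, 3*I/2]; row 2: [-8*I/3, 3*I/5, -3*I/2, 0]; row 3: [0, -3*I/2, -3*I/5, -8*I/3]; row 4: [3*I/2, 0, -8*I/3, 3*I/5]


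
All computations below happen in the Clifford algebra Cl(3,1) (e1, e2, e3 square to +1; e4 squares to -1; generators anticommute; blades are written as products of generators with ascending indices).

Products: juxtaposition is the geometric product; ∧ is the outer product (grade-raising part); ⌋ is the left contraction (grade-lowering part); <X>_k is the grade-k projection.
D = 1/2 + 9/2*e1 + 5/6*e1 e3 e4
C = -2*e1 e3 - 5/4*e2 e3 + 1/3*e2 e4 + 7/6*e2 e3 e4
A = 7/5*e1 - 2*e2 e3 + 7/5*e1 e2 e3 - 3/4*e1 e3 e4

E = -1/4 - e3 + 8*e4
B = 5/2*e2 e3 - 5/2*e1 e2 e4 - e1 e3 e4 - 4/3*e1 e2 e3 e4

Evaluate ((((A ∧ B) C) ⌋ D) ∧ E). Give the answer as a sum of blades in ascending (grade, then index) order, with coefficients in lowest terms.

step 1: 7/2*e1 e2 e3
step 2: 35/8*e1 - 7*e2 - 49/12*e1 e4 - 7/6*e1 e3 e4
step 3: 2695/144 + 245/72*e3 + 175/48*e3 e4
step 4: -2695/576 - 5635/288*e3 + 2695/18*e4 + 15155/576*e3 e4
Answer: -2695/576 - 5635/288*e3 + 2695/18*e4 + 15155/576*e3 e4


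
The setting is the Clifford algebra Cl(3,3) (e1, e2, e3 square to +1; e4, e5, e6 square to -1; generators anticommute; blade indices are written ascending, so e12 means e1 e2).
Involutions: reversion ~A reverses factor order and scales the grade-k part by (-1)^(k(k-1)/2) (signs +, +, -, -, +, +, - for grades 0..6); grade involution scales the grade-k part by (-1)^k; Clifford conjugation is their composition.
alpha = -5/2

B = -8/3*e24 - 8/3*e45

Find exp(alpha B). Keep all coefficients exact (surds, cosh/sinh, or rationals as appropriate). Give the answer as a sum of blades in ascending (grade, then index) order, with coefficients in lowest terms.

B^2 term by term: the squares give (-8/3)^2*(e24)^2 + (-8/3)^2*(e45)^2 = 64/9*(+1) + 64/9*(-1) = 0 (each basis 2-blade squares to minus the product of its generators' squares); cross terms between blades sharing an index anticommute and cancel. So B^2 = 0.
B^2 = 0, and the exponential is exactly linear here: exp(alpha B) = 1 + alpha B (parabolic case).
Answer: 1 + 20/3*e24 + 20/3*e45


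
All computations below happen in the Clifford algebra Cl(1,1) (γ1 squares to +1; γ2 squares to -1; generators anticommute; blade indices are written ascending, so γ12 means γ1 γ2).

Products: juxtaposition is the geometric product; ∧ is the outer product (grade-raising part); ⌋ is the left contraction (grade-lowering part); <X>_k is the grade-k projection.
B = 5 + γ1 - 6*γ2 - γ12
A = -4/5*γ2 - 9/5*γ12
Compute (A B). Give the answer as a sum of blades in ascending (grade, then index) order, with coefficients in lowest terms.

step 1: -3 - 10*γ1 - 11/5*γ2 - 41/5*γ12
Answer: -3 - 10*γ1 - 11/5*γ2 - 41/5*γ12


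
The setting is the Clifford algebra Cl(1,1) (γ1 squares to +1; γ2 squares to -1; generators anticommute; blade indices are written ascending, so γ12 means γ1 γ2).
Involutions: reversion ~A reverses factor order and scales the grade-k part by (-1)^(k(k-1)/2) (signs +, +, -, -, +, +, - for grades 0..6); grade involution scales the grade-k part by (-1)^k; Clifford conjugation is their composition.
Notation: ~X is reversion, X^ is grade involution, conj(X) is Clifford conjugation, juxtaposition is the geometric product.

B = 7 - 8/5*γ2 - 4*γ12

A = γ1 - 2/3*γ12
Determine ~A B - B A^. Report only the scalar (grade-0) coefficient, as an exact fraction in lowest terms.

first term: -8/3 + 121/15*γ1 - 4*γ2 + 46/15*γ12
second term: 8/3 - 89/15*γ1 - 4*γ2 - 94/15*γ12
Answer: -16/3


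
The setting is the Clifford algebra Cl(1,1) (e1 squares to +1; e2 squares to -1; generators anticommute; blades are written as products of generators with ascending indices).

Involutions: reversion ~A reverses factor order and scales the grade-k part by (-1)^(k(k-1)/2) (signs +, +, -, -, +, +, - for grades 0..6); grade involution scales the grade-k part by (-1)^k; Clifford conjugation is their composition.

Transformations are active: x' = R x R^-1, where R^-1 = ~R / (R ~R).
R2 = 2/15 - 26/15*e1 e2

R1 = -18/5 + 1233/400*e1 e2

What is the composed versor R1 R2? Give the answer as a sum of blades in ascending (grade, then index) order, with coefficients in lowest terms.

Distribute over the terms of R1 (each basis-blade product reordered to ascending indices, repeated generators contracted through their squares):
(-18/5) R2 = -12/25 + 156/25*e1 e2
(1233/400*e1 e2) R2 = -5343/1000 + 411/1000*e1 e2
Summing the partial products and collecting blades:
Answer: -5823/1000 + 6651/1000*e1 e2


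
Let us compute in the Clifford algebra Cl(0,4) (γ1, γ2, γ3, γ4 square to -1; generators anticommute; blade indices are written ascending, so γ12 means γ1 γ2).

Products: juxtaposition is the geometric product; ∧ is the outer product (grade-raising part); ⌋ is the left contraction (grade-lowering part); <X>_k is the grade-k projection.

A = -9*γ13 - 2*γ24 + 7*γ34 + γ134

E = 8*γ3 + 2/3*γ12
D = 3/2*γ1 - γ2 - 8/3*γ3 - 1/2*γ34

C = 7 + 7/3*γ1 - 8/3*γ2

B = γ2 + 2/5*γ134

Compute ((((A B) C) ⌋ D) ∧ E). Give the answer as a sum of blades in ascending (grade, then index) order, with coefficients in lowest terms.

step 1: 2/5 - 14/5*γ1 + 8/5*γ4 + 41/5*γ123 + 7*γ234 + γ1234
step 2: 28/3 - 56/3*γ1 - 16/15*γ2 + 56/5*γ4 + 112/15*γ12 - 328/15*γ13 - 56/15*γ14 - 287/15*γ23 + 64/15*γ24 + 56/3*γ34 + 287/5*γ123 + 8/3*γ134 + 154/3*γ234 - 28/3*γ1234
step 3: 544/15 + 14*γ1 - 28/3*γ2 - 1372/45*γ3 - 14/3*γ34
step 4: 4352/15*γ3 + 1088/45*γ12 + 112*γ13 - 224/3*γ23 - 2744/135*γ123 - 28/9*γ1234
Answer: 4352/15*γ3 + 1088/45*γ12 + 112*γ13 - 224/3*γ23 - 2744/135*γ123 - 28/9*γ1234


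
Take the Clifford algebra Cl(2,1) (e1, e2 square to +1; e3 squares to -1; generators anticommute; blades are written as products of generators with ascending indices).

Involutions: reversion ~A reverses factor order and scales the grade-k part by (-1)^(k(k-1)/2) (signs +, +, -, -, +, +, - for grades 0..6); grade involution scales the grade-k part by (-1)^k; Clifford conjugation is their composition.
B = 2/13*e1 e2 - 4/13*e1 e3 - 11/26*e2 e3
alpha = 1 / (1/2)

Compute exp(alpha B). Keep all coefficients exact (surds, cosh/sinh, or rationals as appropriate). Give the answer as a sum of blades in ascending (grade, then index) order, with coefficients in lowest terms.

B^2 term by term: the squares give (2/13)^2*(e1 e2)^2 + (-4/13)^2*(e1 e3)^2 + (-11/26)^2*(e2 e3)^2 = 4/169*(-1) + 16/169*(+1) + 121/676*(+1) = 1/4 (each basis 2-blade squares to minus the product of its generators' squares); cross terms between blades sharing an index anticommute and cancel. So B^2 = 1/4.
B^2 = 1/4 — the series telescopes hyperbolically here: l = 1/2, alpha*l = 1, so exp(alpha B) = cosh(1) + (sinh(1)/(1/2))*B = cosh(1) + (2*sinh(1))*B.
Answer: cosh(1) + 4*sinh(1)/13*e1 e2 - 8*sinh(1)/13*e1 e3 - 11*sinh(1)/13*e2 e3


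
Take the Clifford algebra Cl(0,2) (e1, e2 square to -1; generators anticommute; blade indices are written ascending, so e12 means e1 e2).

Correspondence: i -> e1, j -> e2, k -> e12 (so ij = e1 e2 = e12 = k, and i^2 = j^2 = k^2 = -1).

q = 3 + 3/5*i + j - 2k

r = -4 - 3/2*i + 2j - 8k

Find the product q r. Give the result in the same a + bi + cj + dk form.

In blades: q = 3 + 3/5*e1 + e2 - 2*e12, r = -4 - 3/2*e1 + 2*e2 - 8*e12.
Distribute q over r term by term (generator squares from the signature, products reordered to ascending indices): (3)*r = -12 - 9/2*e1 + 6*e2 - 24*e12; (3/5*e1)*r = 9/10 - 12/5*e1 + 24/5*e2 + 6/5*e12; (e2)*r = -2 - 8*e1 - 4*e2 + 3/2*e12; (-2*e12)*r = -16 + 4*e1 + 3*e2 + 8*e12.
Sum: -291/10 - 109/10*e1 + 49/5*e2 - 133/10*e12; translating back through the correspondence:
Answer: -291/10 - 109/10*i + 49/5*j - 133/10*k


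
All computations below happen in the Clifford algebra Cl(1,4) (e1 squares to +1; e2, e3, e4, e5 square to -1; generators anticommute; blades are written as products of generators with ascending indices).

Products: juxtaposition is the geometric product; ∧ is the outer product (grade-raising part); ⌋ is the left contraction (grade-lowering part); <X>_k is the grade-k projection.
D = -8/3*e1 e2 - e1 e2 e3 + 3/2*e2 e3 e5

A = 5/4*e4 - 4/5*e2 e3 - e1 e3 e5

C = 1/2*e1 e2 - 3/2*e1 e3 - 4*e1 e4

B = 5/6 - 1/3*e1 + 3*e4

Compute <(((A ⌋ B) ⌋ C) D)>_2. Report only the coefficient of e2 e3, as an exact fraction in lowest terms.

step 1: -15/4
step 2: -15/8*e1 e2 + 45/8*e1 e3 + 15*e1 e4
step 3: 5 + 45/8*e2 + 15/8*e3 - 15*e2 e3 - 40*e2 e4 + 135/16*e1 e2 e5 + 45/16*e1 e3 e5 + 15*e2 e3 e4 + 45/2*e1 e2 e3 e4 e5
step 4: -15*e2 e3 - 40*e2 e4
Answer: -15


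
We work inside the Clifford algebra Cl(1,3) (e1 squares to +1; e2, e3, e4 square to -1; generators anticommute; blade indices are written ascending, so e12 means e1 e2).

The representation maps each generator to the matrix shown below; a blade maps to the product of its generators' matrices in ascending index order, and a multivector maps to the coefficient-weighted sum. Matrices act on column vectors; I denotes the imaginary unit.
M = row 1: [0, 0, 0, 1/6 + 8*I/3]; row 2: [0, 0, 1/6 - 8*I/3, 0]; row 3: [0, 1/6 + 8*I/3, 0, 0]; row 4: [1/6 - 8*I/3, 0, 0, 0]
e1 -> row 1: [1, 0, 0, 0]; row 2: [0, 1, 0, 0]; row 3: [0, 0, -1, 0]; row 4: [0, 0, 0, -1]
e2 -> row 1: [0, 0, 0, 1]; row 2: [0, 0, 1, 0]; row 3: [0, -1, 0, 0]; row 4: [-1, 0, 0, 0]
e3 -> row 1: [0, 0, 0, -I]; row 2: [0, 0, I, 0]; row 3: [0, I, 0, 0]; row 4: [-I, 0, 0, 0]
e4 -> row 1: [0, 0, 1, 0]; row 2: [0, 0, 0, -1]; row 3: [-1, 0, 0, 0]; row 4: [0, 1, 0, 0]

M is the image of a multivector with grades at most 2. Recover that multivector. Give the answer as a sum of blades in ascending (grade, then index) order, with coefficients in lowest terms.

Method: the blade images are trace-orthogonal — tr(rho(e_A) rho(e_B)^-1) = 4 if A = B and 0 otherwise — and rho(e_A)^-1 = (e_A)^2 * rho(e_A) with (e_A)^2 = +1 or -1, so the coefficient of e_A in the preimage is (e_A)^2 * tr(M rho(e_A))/4.
Nonzero projections over blades of grade <= 2: e12: (e12)^2 = +1, tr(M rho(e12)) = 2/3, coefficient 1/6; e13: (e13)^2 = +1, tr(M rho(e13)) = -32/3, coefficient -8/3. Every other blade of grade <= 2 projects to 0.
Answer: 1/6*e12 - 8/3*e13


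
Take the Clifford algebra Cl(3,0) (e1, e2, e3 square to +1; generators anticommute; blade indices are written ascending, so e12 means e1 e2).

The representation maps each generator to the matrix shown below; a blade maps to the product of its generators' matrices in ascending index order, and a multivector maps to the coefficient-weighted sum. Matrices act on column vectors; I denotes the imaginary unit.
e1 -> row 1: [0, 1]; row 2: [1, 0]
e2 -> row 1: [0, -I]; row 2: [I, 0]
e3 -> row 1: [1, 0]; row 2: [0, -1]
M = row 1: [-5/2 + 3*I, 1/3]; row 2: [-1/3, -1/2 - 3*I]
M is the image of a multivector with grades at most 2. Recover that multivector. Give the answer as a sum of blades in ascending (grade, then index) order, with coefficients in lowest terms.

Method: 1, rho(e1), rho(e2), rho(e3) form a trace-orthogonal basis of the 2x2 complex matrices (tr(X Y) = 2 if X = Y, else 0), so M = m0*1 + m1*rho(e1) + m2*rho(e2) + m3*rho(e3) with m0 = tr(M)/2 = -3/2, m1 = tr(M rho(e1))/2 = 0, m2 = tr(M rho(e2))/2 = I/3, m3 = tr(M rho(e3))/2 = -1 + 3*I.
Multiplying table entries, the bivector images are rho(e12) = I*rho(e3), rho(e13) = -I*rho(e2), rho(e23) = I*rho(e1); with real blade coefficients the real parts of m0..m3 are the coefficients of 1, e1, e2, e3 and the imaginary parts give the bivectors (e23: Im m1, e13: -Im m2, e12: Im m3).
Answer: -3/2 - e3 + 3*e12 - 1/3*e13


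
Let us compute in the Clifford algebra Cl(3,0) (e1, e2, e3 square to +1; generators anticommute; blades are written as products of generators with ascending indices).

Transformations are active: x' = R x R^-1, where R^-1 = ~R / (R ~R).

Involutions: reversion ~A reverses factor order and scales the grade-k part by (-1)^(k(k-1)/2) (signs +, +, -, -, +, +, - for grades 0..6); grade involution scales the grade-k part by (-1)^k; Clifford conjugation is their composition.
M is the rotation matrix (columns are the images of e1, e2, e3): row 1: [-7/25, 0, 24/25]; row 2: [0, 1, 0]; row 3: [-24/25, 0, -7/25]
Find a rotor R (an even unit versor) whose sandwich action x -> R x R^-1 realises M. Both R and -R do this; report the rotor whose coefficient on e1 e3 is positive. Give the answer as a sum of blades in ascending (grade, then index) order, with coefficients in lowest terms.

Method: write R = a + b12*e1 e2 + b13*e1 e3 + b23*e2 e3 with a^2 + b12^2 + b13^2 + b23^2 = 1 (so R^-1 = ~R). Expanding the columns R e_j ~R gives tr M = 4a^2 - 1 and, from the antisymmetric part, M21 - M12 = -4a*b12, M13 - M31 = 4a*b13, M32 - M23 = -4a*b23.
Here tr M = 11/25, so a^2 = (1 + tr M)/4 = 9/25 and a = ±3/5. Taking a = 3/5: M21 - M12 = 0, M13 - M31 = 48/25, M32 - M23 = 0, giving b12 = 0, b13 = 4/5, b23 = 0, i.e. R = 3/5 + 4/5*e1 e3.
Its e1 e3 coefficient is already positive.
Answer: 3/5 + 4/5*e1 e3. Note: both R and -R realise this M (trace 11/25); the covering map identifies them, and the e1 e3-coefficient sign is the tie-breaker.


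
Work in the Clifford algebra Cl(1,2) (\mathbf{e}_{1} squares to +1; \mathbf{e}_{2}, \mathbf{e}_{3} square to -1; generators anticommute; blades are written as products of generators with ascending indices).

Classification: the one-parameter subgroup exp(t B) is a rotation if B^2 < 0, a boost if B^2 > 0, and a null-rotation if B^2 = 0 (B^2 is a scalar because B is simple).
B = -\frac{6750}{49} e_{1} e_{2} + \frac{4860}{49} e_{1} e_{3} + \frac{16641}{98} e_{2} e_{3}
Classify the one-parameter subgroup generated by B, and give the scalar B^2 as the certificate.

B^2 term by term: the squares give (-\frac{6750}{49})^2*(e_{1} e_{2})^2 + (\frac{4860}{49})^2*(e_{1} e_{3})^2 + (\frac{16641}{98})^2*(e_{2} e_{3})^2 = \frac{45562500}{2401}*(+1) + \frac{23619600}{2401}*(+1) + \frac{276922881}{9604}*(-1) = -\frac{81}{4} (each basis 2-blade squares to minus the product of its generators' squares); cross terms between blades sharing an index anticommute and cancel. So B^2 = -\frac{81}{4}.
Answer: rotation, certificate B^2 = -\frac{81}{4}. The class reads off the invariant scalar -\frac{81}{4} directly.


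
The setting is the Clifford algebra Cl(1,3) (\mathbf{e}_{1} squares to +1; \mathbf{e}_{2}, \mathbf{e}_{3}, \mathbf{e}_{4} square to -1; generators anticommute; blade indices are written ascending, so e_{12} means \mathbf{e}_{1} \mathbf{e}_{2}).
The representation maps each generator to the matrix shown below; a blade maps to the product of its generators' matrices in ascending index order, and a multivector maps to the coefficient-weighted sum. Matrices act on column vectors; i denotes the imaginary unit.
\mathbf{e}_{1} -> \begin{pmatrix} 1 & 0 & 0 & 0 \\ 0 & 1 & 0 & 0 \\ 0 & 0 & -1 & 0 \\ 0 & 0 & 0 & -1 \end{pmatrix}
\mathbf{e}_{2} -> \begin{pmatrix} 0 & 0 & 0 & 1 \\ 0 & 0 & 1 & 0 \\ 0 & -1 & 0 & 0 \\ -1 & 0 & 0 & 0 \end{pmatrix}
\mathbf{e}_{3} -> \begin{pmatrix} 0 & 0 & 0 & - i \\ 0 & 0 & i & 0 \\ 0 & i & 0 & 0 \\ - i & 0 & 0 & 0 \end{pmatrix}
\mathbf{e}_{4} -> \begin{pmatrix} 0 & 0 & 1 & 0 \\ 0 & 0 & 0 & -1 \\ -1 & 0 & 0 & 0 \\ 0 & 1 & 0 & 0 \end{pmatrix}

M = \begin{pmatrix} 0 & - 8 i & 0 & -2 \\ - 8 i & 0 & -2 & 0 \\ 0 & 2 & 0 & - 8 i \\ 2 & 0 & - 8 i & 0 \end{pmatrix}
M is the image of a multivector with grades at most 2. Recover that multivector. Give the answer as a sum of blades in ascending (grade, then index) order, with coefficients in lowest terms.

Method: the blade images are trace-orthogonal — tr(rho(e_A) rho(e_B)^-1) = 4 if A = B and 0 otherwise — and rho(e_A)^-1 = (e_A)^2 * rho(e_A) with (e_A)^2 = +1 or -1, so the coefficient of e_A in the preimage is (e_A)^2 * tr(M rho(e_A))/4.
Nonzero projections over blades of grade <= 2: e_{2}: (e_{2})^2 = -1, tr(M rho(e_{2})) = 8, coefficient -2; e_{34}: (e_{34})^2 = -1, tr(M rho(e_{34})) = -32, coefficient 8. Every other blade of grade <= 2 projects to 0.
Answer: -2 e_{2} + 8 e_{34}


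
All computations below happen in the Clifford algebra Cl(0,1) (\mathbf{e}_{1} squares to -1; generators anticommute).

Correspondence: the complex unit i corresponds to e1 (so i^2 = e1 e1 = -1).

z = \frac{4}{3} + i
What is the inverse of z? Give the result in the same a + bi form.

In blades: z = \frac{4}{3} + e_{1}.
With qbar = \frac{4}{3} - e_{1} (scalar fixed, mapped units negated), z qbar = \frac{25}{9} (the sum of squared coefficients), so z^-1 = qbar / (\frac{25}{9}) = \frac{12}{25} - \frac{9}{25} e_{1}; translating back:
Answer: \frac{12}{25} - \frac{9}{25}i


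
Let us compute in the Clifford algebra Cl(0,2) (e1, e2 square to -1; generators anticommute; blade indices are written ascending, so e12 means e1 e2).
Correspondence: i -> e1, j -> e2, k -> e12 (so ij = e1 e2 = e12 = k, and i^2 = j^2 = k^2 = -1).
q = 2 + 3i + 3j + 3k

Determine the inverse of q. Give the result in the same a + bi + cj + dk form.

In blades: q = 2 + 3*e1 + 3*e2 + 3*e12.
With qbar = 2 - 3*e1 - 3*e2 - 3*e12 (scalar fixed, mapped units negated), q qbar = 31 (the sum of squared coefficients), so q^-1 = qbar / (31) = 2/31 - 3/31*e1 - 3/31*e2 - 3/31*e12; translating back:
Answer: 2/31 - 3/31*i - 3/31*j - 3/31*k


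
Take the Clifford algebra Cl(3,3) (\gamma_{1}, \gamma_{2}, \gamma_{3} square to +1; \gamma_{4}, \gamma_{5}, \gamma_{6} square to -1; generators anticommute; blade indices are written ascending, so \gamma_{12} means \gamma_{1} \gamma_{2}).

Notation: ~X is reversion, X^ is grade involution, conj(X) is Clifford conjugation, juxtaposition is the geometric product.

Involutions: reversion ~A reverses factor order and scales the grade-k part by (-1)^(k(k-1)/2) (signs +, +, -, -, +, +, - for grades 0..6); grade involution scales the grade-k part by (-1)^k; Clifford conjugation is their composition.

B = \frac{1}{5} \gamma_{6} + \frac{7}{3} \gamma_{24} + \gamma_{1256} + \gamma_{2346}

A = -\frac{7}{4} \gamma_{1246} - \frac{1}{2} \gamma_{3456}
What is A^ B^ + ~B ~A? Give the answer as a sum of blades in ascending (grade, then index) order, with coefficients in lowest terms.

first term: \frac{7}{4} \gamma_{13} - \frac{49}{12} \gamma_{16} + \frac{1}{2} \gamma_{25} + \frac{7}{4} \gamma_{45} - \frac{7}{20} \gamma_{124} - \frac{1}{10} \gamma_{345} + \frac{1}{2} \gamma_{1234} + \frac{7}{6} \gamma_{2356}
second term: -\frac{7}{4} \gamma_{13} + \frac{49}{12} \gamma_{16} - \frac{1}{2} \gamma_{25} - \frac{7}{4} \gamma_{45} - \frac{7}{20} \gamma_{124} - \frac{1}{10} \gamma_{345} + \frac{1}{2} \gamma_{1234} + \frac{7}{6} \gamma_{2356}
Answer: -\frac{7}{10} \gamma_{124} - \frac{1}{5} \gamma_{345} + \gamma_{1234} + \frac{7}{3} \gamma_{2356}


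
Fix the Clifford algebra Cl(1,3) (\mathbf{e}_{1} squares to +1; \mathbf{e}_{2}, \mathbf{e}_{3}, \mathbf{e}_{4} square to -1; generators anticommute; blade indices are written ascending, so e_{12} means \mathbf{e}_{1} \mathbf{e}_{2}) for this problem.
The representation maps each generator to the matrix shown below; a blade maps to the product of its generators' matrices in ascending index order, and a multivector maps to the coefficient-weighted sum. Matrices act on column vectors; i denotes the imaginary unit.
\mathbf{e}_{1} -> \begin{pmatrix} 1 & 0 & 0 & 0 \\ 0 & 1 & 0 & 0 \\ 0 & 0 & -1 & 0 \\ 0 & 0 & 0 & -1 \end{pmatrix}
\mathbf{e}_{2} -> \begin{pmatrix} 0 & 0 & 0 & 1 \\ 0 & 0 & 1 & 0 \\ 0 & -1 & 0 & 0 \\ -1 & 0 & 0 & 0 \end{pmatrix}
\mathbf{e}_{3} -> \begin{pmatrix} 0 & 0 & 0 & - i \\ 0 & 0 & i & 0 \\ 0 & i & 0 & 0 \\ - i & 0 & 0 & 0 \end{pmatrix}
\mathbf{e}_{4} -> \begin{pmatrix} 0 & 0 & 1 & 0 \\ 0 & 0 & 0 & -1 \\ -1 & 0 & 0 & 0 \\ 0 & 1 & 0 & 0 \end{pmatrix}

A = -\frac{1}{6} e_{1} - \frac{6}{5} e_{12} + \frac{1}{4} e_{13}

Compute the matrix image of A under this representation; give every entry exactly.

Bivector images (products of the table entries): rho(e_{12}) = rho(\mathbf{e}_{1})rho(\mathbf{e}_{2}) = \begin{pmatrix} 0 & 0 & 0 & 1 \\ 0 & 0 & 1 & 0 \\ 0 & 1 & 0 & 0 \\ 1 & 0 & 0 & 0 \end{pmatrix}; rho(e_{13}) = rho(\mathbf{e}_{1})rho(\mathbf{e}_{3}) = \begin{pmatrix} 0 & 0 & 0 & - i \\ 0 & 0 & i & 0 \\ 0 & - i & 0 & 0 \\ i & 0 & 0 & 0 \end{pmatrix}.
M = (-\frac{1}{6})*rho(e_{1}) + (-\frac{6}{5})*rho(e_{12}) + (\frac{1}{4})*rho(e_{13}), summed entrywise:
Answer: \begin{pmatrix} - \frac{1}{6} & 0 & 0 & - \frac{6}{5} - \frac{i}{4} \\ 0 & - \frac{1}{6} & - \frac{6}{5} + \frac{i}{4} & 0 \\ 0 & - \frac{6}{5} - \frac{i}{4} & \frac{1}{6} & 0 \\ - \frac{6}{5} + \frac{i}{4} & 0 & 0 & \frac{1}{6} \end{pmatrix}


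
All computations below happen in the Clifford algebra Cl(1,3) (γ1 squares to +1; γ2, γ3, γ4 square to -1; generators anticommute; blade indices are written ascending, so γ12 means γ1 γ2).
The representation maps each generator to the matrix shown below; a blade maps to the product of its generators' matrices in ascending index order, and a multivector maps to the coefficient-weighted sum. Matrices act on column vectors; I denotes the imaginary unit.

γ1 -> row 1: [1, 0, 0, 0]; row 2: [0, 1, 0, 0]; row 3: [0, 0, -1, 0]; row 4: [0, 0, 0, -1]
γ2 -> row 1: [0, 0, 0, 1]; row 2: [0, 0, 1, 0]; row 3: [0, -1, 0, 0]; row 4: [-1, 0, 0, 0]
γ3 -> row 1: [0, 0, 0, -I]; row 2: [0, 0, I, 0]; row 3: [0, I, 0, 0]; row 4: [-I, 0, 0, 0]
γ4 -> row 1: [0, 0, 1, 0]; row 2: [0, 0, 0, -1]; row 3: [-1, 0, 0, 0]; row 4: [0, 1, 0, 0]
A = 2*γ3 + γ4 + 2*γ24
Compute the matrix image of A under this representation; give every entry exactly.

Bivector images (products of the table entries): rho(γ24) = rho(γ2)rho(γ4) = row 1: [0, 1, 0, 0]; row 2: [-1, 0, 0, 0]; row 3: [0, 0, 0, 1]; row 4: [0, 0, -1, 0].
M = (2)*rho(γ3) + (1)*rho(γ4) + (2)*rho(γ24), summed entrywise:
Answer: row 1: [0, 2, 1, -2*I]; row 2: [-2, 0, 2*I, -1]; row 3: [-1, 2*I, 0, 2]; row 4: [-2*I, 1, -2, 0]


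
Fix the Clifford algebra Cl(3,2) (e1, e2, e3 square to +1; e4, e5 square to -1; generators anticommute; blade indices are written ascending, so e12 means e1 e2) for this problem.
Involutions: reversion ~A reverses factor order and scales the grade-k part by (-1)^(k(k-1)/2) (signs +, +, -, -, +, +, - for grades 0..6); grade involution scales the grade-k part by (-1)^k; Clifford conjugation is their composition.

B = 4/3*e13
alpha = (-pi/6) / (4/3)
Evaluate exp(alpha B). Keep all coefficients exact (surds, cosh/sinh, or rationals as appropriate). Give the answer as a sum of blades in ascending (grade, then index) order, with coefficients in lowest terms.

B^2 = (4/3)^2*(e13)^2 = 16/9*(-1) = -16/9 (a basis 2-blade squares to minus the product of its generators' squares).
B^2 = -16/9 — B^2 < 0, so the exponential closes trigonometrically: l = 4/3, alpha*l = -pi/6, so exp(alpha B) = cos(-pi/6) + (sin(-pi/6)/(4/3))*B = sqrt(3)/2 + (-3/8)*B.
Answer: sqrt(3)/2 - 1/2*e13


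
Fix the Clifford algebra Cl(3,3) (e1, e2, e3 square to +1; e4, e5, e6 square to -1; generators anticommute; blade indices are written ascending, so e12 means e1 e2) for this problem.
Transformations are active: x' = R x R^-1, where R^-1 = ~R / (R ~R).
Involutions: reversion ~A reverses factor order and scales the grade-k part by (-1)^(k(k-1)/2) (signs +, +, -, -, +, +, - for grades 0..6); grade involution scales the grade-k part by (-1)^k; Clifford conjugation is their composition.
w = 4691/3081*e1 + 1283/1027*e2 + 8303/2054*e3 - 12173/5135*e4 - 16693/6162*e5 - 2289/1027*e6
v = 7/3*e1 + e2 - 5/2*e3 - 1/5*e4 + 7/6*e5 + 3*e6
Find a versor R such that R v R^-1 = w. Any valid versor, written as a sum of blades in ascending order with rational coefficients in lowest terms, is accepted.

Construction: equal norms (both 172/75) license R = v + w = 3960/1027*e1 + 2310/1027*e2 + 1584/1027*e3 - 2640/1027*e4 - 1584/1027*e5 + 792/1027*e6 — nothing changes along that direction, while (v - w)/2 changes sign, so v maps onto w.
Answer: 3960/1027*e1 + 2310/1027*e2 + 1584/1027*e3 - 2640/1027*e4 - 1584/1027*e5 + 792/1027*e6
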